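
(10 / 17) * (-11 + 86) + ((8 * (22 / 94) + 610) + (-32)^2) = 1342312 / 799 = 1679.99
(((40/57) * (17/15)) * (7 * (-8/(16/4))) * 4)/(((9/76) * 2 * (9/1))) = -15232/729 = -20.89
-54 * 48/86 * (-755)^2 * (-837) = 618335758800/43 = 14379901367.44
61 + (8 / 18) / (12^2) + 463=169777 / 324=524.00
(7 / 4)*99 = 693 / 4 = 173.25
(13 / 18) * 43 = 559 / 18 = 31.06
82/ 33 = 2.48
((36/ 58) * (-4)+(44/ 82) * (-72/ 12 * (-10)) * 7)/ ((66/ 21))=927528/ 13079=70.92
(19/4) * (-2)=-19/2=-9.50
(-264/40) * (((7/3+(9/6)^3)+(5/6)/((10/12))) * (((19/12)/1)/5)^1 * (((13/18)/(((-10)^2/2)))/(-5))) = 437437/10800000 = 0.04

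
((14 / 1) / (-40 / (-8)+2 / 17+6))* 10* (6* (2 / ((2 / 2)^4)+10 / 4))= 340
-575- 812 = -1387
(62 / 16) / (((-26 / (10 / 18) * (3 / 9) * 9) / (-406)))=31465 / 2808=11.21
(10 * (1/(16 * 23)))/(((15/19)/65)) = 1235/552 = 2.24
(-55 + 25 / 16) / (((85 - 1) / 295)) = -84075 / 448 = -187.67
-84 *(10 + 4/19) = -857.68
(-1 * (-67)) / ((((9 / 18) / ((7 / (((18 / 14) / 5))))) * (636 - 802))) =-16415 / 747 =-21.97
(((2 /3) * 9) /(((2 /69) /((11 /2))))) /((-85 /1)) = -2277 /170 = -13.39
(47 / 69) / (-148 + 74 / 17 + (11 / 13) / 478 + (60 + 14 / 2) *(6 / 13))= -4964986 / 821634681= -0.01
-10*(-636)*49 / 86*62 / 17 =9660840 / 731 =13215.92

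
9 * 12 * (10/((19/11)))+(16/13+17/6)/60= 55604423/88920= 625.33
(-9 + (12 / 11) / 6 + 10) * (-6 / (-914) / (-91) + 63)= 2619978 / 35189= 74.45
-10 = -10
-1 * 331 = -331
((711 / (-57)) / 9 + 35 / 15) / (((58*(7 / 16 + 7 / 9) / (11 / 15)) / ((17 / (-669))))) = -26928 / 107513875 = -0.00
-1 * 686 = -686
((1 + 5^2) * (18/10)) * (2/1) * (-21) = -9828/5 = -1965.60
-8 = -8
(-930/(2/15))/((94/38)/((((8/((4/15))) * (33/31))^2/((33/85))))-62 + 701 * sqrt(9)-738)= -334559362500/62499091667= -5.35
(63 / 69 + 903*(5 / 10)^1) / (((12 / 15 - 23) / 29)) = -1005865 / 1702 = -590.99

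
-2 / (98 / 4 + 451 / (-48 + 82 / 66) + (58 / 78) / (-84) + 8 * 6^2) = -10109736 / 1530844795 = -0.01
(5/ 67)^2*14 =350/ 4489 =0.08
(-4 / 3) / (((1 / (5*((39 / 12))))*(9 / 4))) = -260 / 27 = -9.63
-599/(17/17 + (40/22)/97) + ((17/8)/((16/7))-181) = -106863287/139136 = -768.05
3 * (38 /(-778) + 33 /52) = 35547 /20228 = 1.76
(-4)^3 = -64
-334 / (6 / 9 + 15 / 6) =-2004 / 19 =-105.47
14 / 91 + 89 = 1159 / 13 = 89.15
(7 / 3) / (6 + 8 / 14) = 0.36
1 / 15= 0.07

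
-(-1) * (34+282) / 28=79 / 7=11.29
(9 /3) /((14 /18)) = 27 /7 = 3.86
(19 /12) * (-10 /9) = -95 /54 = -1.76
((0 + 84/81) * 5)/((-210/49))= -98/81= -1.21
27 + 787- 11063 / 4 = -7807 / 4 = -1951.75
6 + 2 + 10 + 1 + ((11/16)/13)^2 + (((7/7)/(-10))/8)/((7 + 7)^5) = 138176565421/7271380480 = 19.00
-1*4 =-4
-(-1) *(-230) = -230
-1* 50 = -50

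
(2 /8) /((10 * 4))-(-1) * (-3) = -479 /160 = -2.99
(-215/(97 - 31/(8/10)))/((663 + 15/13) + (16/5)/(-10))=-139750/25134409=-0.01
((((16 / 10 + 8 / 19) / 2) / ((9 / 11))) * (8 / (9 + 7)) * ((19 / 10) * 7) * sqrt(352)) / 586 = 1232 * sqrt(22) / 21975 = 0.26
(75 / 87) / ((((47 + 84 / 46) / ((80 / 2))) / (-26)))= -18.36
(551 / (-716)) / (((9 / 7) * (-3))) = 3857 / 19332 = 0.20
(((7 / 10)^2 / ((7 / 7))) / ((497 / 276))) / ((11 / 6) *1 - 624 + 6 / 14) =-20286 / 46350575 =-0.00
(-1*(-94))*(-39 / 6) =-611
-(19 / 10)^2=-361 / 100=-3.61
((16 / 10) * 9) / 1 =72 / 5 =14.40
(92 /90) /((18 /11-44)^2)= 0.00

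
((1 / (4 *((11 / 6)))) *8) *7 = 84 / 11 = 7.64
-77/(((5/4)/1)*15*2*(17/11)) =-1694/1275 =-1.33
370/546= 185/273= 0.68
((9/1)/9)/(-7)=-1/7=-0.14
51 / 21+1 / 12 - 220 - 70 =-24149 / 84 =-287.49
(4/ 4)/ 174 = 1/ 174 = 0.01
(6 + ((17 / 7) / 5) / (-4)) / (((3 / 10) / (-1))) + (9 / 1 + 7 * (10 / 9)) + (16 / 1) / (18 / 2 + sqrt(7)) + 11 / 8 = 9389 / 18648 - 8 * sqrt(7) / 37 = -0.07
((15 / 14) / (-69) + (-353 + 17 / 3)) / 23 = -335539 / 22218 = -15.10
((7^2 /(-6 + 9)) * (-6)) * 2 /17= -196 /17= -11.53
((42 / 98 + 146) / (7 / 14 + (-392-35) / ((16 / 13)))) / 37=-16400 / 1435637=-0.01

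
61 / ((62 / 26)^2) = 10309 / 961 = 10.73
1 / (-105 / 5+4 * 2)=-1 / 13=-0.08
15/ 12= 5/ 4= 1.25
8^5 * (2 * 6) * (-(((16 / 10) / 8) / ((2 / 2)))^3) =-393216 / 125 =-3145.73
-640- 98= -738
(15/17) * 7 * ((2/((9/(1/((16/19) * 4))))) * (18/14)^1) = 285/544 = 0.52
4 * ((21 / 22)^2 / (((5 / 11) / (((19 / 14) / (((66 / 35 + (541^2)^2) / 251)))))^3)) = 526154442842259 / 215606227814830208452355513175386280808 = 0.00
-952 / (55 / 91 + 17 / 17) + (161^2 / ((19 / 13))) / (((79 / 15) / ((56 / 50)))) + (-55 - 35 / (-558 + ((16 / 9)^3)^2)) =478719066943147497 / 153274471849630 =3123.28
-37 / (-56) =0.66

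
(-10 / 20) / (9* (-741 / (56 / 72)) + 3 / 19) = 133 / 2280756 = 0.00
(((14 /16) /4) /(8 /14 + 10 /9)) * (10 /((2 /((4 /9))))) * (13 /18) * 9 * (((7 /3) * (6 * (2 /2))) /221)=1715 /14416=0.12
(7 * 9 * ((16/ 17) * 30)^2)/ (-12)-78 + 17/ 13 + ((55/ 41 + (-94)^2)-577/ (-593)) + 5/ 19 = 7942533414174/ 1735534879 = 4576.42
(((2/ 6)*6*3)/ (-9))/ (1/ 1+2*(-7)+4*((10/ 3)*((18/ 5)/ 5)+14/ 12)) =-0.53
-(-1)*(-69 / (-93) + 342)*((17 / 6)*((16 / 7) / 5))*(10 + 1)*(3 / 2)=1589500 / 217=7324.88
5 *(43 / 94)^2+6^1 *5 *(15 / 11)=4077895 / 97196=41.96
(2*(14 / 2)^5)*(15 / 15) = 33614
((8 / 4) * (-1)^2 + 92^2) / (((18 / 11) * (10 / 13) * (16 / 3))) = 201773 / 160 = 1261.08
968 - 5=963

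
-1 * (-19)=19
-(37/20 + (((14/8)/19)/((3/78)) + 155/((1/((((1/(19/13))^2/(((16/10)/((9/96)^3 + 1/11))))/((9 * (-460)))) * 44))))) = -411425042569/97946173440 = -4.20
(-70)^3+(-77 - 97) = -343174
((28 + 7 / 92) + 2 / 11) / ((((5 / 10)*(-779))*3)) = -28597 / 1182522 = -0.02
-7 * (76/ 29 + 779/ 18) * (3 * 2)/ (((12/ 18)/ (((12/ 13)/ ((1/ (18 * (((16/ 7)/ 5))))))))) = -3184704/ 145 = -21963.48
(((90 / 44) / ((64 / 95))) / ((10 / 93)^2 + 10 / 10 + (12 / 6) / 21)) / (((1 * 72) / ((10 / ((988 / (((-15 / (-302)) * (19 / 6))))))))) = 718948125 / 11853212360704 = 0.00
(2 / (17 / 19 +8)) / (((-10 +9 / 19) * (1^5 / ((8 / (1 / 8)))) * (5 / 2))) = -92416 / 152945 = -0.60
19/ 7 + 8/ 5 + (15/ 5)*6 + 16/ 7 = 123/ 5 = 24.60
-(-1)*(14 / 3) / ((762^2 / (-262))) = -917 / 435483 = -0.00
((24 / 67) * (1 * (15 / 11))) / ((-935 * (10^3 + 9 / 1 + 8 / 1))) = -8 / 15573547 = -0.00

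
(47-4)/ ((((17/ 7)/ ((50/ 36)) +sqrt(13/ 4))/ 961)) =-8851386600/ 23581 +2531033750 * sqrt(13)/ 23581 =11635.87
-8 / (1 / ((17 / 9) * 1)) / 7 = -136 / 63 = -2.16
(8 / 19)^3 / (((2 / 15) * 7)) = 3840 / 48013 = 0.08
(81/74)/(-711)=-9/5846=-0.00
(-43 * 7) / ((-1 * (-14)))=-43 / 2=-21.50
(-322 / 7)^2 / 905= 2.34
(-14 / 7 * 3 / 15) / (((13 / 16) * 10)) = -16 / 325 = -0.05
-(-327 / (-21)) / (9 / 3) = -109 / 21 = -5.19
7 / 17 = 0.41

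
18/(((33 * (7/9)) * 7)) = 54/539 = 0.10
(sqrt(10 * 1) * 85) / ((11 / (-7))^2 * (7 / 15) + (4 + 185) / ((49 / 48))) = 1.44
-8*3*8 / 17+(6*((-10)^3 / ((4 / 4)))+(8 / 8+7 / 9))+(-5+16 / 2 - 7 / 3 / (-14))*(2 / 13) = -11951959 / 1989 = -6009.03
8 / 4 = 2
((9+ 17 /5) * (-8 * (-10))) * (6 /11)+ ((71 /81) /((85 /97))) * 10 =8347418 /15147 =551.09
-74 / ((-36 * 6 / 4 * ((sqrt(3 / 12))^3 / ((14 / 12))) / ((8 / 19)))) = 8288 / 1539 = 5.39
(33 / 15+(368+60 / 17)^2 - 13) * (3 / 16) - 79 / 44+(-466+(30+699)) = 3324035391 / 127160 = 26140.57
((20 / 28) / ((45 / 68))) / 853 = 68 / 53739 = 0.00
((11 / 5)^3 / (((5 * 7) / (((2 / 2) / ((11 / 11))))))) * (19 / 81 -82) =-8815213 / 354375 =-24.88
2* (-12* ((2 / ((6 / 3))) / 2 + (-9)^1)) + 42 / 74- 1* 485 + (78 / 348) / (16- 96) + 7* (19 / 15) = -27973735 / 103008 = -271.57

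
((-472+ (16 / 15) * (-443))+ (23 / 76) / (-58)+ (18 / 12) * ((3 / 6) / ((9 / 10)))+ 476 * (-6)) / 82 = -83745503 / 1807280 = -46.34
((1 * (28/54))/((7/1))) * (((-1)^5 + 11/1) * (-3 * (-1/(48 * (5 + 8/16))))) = 5/594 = 0.01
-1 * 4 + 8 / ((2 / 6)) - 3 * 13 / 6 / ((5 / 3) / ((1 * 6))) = -17 / 5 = -3.40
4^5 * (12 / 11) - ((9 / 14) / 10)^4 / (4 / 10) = 1117.09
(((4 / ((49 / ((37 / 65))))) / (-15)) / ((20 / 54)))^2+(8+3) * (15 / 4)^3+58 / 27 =6378733827449143 / 10955763000000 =582.23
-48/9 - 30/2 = -61/3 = -20.33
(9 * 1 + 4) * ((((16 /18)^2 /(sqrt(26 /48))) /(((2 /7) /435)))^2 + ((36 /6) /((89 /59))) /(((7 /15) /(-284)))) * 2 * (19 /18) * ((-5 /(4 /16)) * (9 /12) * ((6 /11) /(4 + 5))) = -998090690095600 /14987511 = -66594826.19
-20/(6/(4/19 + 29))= -1850/19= -97.37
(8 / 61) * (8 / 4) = 16 / 61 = 0.26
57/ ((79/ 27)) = 19.48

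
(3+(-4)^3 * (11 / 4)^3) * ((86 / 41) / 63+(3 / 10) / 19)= -15995096 / 245385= -65.18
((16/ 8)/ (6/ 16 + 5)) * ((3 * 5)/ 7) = 240/ 301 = 0.80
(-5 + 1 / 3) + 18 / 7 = -44 / 21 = -2.10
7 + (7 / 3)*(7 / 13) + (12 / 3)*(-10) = -1238 / 39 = -31.74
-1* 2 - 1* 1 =-3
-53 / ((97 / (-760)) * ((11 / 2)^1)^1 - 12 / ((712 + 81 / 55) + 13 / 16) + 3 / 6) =50637679760 / 209022497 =242.26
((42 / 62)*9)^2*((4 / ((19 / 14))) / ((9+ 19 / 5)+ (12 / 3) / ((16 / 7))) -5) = -315833175 / 1771123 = -178.32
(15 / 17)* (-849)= -12735 / 17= -749.12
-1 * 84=-84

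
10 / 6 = 5 / 3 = 1.67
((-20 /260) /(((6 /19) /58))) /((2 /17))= -9367 /78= -120.09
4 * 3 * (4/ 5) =48/ 5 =9.60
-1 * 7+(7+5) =5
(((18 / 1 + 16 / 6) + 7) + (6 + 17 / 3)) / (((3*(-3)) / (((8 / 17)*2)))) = -1888 / 459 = -4.11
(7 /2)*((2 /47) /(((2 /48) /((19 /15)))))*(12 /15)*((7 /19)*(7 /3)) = 10976 /3525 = 3.11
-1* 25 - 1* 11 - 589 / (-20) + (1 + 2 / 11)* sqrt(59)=-131 / 20 + 13* sqrt(59) / 11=2.53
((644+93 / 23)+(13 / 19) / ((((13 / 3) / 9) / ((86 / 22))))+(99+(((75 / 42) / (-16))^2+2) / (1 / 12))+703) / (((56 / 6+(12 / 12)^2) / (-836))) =-267682005135 / 2235968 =-119716.38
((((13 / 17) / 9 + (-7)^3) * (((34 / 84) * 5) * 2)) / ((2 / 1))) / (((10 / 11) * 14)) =-288563 / 5292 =-54.53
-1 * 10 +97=87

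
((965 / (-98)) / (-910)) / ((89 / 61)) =11773 / 1587404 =0.01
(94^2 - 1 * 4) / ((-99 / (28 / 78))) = -41216 / 1287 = -32.02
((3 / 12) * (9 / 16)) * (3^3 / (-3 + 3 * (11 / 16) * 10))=81 / 376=0.22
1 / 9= 0.11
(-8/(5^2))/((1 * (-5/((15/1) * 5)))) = 24/5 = 4.80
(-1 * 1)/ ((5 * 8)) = -1/ 40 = -0.02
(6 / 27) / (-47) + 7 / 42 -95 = -80233 / 846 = -94.84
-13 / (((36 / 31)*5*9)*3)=-403 / 4860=-0.08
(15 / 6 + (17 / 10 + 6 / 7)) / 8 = 0.63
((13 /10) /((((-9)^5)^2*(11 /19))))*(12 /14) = 247 /447470664795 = 0.00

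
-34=-34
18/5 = 3.60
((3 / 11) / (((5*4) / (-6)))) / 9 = -1 / 110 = -0.01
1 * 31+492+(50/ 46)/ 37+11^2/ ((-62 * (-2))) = 55295123/ 105524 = 524.01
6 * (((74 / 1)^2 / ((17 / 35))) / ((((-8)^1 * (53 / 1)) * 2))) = -79.77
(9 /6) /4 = 3 /8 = 0.38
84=84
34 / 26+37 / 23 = 872 / 299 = 2.92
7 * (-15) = -105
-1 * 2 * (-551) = 1102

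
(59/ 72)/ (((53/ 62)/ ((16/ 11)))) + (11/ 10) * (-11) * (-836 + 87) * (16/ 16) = 475603523/ 52470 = 9064.29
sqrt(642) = 25.34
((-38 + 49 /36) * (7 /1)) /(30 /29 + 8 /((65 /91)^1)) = -1338785 /63864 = -20.96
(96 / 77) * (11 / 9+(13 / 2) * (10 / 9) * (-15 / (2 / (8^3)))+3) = -7985984 / 231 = -34571.36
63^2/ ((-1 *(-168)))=189/ 8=23.62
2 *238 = 476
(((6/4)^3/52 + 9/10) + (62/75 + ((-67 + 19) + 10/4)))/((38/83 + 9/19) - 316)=2150559631/15502125600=0.14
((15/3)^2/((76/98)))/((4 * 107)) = 1225/16264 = 0.08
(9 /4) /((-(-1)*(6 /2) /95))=285 /4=71.25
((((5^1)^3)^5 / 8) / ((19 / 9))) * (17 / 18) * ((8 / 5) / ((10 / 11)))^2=100439453125 / 19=5286287006.58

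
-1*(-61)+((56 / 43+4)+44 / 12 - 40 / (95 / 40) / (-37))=6386558 / 90687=70.42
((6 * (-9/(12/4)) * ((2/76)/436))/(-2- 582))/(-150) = -3/241892800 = -0.00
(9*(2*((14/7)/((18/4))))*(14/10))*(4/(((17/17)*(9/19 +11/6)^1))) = 25536/1315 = 19.42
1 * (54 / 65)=54 / 65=0.83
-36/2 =-18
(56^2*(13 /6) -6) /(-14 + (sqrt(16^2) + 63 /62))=74276 /33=2250.79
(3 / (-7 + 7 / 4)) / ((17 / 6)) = -24 / 119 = -0.20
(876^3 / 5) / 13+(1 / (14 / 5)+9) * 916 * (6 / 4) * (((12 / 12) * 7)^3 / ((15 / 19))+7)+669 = 1041192563 / 65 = 16018347.12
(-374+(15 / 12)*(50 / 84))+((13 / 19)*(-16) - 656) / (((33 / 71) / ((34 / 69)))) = -79313615 / 73416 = -1080.33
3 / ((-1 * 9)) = -1 / 3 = -0.33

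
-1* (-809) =809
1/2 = 0.50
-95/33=-2.88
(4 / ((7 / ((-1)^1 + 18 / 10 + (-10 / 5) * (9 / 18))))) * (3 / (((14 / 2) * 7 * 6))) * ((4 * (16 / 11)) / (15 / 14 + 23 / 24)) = -3072 / 918995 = -0.00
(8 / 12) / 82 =1 / 123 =0.01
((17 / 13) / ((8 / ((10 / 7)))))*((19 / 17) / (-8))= -95 / 2912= -0.03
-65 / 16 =-4.06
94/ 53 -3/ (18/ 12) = -12/ 53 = -0.23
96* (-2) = -192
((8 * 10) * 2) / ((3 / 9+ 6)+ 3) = 120 / 7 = 17.14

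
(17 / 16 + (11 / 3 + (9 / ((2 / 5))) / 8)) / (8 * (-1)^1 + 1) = -181 / 168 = -1.08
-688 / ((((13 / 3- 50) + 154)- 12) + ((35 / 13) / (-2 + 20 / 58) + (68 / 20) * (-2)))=-715520 / 91423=-7.83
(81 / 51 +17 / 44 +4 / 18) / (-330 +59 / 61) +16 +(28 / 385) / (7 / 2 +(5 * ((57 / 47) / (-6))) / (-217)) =24169526906647 / 1509267747240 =16.01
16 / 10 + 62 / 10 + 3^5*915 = 1111764 / 5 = 222352.80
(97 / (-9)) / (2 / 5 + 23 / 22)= -10670 / 1431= -7.46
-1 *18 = -18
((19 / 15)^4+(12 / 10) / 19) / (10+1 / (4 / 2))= 0.25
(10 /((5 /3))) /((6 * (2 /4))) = 2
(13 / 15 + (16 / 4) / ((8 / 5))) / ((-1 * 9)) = -101 / 270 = -0.37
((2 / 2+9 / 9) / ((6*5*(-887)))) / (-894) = 1 / 11894670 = 0.00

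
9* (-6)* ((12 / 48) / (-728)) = 27 / 1456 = 0.02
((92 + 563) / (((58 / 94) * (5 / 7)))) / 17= 43099 / 493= 87.42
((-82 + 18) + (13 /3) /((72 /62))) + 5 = -5969 /108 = -55.27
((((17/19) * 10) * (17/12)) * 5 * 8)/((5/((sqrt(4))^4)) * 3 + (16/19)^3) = 166926400/505263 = 330.38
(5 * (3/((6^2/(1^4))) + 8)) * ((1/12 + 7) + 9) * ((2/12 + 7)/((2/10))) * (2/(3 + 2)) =4025015/432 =9317.16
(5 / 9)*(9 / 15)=1 / 3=0.33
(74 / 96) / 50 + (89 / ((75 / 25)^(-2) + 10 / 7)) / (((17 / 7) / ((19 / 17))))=1790791621 / 67279200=26.62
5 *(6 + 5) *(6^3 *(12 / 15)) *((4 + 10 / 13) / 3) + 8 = 196520 / 13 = 15116.92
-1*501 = -501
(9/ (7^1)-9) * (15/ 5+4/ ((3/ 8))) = -738/ 7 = -105.43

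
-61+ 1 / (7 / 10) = -417 / 7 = -59.57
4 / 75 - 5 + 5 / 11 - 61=-65.49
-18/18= -1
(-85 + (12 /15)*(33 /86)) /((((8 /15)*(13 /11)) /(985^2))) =-583005291825 /4472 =-130367909.62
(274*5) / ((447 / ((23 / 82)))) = 15755 / 18327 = 0.86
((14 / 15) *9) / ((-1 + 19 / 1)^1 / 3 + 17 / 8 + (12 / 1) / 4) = 0.76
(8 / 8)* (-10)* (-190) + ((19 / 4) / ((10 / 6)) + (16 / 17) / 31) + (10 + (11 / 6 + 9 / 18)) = 60559057 / 31620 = 1915.21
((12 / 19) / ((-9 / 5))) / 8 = -5 / 114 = -0.04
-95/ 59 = -1.61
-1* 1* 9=-9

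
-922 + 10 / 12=-5527 / 6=-921.17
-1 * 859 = -859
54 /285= 0.19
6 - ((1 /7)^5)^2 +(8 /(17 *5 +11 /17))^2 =1147385636757 /190953268324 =6.01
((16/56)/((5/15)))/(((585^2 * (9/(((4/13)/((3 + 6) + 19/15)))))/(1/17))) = 4/8153099955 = 0.00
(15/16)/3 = 5/16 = 0.31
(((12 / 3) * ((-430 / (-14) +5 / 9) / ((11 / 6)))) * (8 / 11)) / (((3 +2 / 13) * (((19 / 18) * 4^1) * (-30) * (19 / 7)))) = -81952 / 1790921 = -0.05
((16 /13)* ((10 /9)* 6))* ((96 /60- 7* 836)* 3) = -1872128 /13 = -144009.85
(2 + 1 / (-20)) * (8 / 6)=13 / 5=2.60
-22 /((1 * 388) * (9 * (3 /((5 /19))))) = -55 /99522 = -0.00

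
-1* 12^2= -144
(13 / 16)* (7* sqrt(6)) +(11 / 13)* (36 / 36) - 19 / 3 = -214 / 39 +91* sqrt(6) / 16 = 8.44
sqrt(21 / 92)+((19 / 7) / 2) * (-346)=-3287 / 7+sqrt(483) / 46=-469.09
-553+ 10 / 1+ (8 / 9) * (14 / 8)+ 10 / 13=-63259 / 117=-540.68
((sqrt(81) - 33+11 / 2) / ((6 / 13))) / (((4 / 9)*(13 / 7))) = -777 / 16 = -48.56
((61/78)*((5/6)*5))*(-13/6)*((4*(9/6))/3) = -1525/108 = -14.12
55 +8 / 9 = 503 / 9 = 55.89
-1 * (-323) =323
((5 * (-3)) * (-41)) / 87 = 205 / 29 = 7.07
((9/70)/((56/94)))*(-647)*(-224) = 1094724/35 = 31277.83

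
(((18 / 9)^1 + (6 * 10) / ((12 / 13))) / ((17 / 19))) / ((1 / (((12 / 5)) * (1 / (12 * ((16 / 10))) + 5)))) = 907.95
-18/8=-9/4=-2.25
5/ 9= 0.56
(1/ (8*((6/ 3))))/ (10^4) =1/ 160000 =0.00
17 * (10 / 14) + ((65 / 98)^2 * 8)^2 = 141403655 / 5764801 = 24.53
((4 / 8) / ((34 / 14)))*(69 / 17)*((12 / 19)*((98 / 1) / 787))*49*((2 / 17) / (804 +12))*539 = 625069137 / 2497779026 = 0.25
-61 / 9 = -6.78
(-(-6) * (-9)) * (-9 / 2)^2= -2187 / 2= -1093.50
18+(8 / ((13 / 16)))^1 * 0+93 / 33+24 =493 / 11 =44.82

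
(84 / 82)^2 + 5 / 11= 27809 / 18491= 1.50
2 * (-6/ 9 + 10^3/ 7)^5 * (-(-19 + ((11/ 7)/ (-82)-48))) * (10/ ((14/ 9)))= 15219790118870745014240/ 303887367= 50083655234245.87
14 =14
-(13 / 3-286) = 845 / 3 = 281.67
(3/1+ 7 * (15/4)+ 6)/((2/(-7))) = -987/8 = -123.38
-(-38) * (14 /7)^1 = 76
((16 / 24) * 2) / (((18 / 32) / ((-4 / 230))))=-0.04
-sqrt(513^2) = -513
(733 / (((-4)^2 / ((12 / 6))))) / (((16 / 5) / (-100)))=-91625 / 32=-2863.28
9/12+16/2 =35/4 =8.75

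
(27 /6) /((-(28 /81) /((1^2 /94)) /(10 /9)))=-405 /2632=-0.15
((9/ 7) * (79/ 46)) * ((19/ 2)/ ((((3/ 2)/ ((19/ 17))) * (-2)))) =-85557/ 10948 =-7.81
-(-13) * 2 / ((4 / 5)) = 65 / 2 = 32.50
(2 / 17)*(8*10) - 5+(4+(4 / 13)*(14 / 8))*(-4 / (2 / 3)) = -5043 / 221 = -22.82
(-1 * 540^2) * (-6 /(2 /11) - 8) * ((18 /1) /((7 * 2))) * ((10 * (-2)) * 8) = -17216064000 /7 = -2459437714.29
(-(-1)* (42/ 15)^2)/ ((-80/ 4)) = -49/ 125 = -0.39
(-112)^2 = 12544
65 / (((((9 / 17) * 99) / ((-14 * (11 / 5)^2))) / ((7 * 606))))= -48124076 / 135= -356474.64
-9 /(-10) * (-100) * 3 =-270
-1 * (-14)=14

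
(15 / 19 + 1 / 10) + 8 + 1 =9.89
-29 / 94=-0.31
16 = 16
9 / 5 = 1.80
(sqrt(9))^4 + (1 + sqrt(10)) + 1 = sqrt(10) + 83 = 86.16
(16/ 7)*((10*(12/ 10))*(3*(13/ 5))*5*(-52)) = -55625.14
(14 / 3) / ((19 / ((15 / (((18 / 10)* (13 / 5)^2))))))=8750 / 28899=0.30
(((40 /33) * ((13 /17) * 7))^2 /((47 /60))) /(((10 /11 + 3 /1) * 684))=66248000 /3295901367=0.02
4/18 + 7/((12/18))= 10.72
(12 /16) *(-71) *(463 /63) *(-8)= 3130.76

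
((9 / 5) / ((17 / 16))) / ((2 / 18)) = 1296 / 85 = 15.25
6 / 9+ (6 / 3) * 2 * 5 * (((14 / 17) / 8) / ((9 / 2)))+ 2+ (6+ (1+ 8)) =2773 / 153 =18.12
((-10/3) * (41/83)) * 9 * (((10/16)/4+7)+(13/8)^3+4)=-4864035/21248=-228.92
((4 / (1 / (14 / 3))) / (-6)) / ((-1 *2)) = 14 / 9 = 1.56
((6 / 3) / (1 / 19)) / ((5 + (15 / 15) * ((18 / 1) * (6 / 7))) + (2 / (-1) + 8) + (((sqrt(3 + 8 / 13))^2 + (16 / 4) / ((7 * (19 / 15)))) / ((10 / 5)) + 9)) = 131404 / 129543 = 1.01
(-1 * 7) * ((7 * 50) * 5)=-12250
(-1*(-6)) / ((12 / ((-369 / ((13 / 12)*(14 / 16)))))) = -17712 / 91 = -194.64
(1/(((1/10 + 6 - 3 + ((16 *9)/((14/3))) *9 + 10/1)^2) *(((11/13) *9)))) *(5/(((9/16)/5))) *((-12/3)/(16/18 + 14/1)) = -50960000/2748764609217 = -0.00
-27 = -27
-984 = -984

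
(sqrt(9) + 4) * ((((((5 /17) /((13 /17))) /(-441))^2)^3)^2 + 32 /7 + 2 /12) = 11945850710092343369481573531118632115101120509 /360176403319367136768288649179456244661693646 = 33.17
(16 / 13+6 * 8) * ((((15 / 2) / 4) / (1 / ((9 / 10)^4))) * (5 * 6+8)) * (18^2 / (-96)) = -10097379 / 1300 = -7767.21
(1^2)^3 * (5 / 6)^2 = 25 / 36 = 0.69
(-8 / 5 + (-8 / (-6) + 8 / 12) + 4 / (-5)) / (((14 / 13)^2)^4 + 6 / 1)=-815730721 / 15925433455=-0.05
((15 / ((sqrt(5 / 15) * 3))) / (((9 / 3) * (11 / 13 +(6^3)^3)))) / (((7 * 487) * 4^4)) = 65 * sqrt(3) / 342999007588608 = 0.00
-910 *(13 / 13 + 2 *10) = -19110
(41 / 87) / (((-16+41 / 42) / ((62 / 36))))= -0.05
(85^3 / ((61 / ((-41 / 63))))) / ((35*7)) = -5035825 / 188307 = -26.74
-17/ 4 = -4.25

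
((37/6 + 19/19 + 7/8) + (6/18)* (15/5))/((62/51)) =119/16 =7.44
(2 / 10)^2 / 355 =1 / 8875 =0.00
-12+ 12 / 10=-10.80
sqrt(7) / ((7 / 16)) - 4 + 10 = 6 + 16 * sqrt(7) / 7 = 12.05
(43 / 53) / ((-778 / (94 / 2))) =-2021 / 41234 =-0.05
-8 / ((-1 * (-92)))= -0.09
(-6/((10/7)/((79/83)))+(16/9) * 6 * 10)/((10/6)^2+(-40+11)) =-383469/97940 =-3.92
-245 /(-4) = 245 /4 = 61.25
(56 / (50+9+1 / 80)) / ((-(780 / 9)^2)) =-504 / 3989245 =-0.00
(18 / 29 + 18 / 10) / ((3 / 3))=351 / 145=2.42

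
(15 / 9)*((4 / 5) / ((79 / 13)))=52 / 237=0.22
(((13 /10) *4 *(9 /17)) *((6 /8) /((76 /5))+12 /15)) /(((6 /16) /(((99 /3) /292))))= 1661517 /2357900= 0.70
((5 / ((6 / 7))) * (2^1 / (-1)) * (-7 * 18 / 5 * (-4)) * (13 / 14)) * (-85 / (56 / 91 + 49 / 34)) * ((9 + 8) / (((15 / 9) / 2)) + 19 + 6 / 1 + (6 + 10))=839674472 / 303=2771202.88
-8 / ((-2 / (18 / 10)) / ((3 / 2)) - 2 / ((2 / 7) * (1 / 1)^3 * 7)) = 216 / 47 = 4.60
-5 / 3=-1.67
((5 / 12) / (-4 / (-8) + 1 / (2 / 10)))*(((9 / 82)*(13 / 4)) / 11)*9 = 1755 / 79376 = 0.02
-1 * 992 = -992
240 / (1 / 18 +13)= 864 / 47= 18.38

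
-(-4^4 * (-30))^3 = -452984832000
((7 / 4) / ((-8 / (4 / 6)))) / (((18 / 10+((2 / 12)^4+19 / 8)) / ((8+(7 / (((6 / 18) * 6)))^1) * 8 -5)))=-82215 / 27059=-3.04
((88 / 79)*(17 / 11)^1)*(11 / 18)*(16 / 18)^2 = 47872 / 57591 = 0.83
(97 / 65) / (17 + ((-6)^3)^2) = 97 / 3033745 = 0.00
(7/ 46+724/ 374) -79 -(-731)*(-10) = -63542217/ 8602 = -7386.91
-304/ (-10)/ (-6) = -76/ 15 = -5.07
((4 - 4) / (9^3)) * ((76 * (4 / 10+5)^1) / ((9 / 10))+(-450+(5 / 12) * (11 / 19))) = 0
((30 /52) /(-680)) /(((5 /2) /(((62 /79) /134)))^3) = -89373 /8192905853824250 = -0.00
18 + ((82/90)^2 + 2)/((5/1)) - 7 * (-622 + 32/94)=2079660857/475875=4370.18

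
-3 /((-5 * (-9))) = -1 /15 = -0.07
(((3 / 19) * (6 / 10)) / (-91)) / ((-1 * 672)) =3 / 1936480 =0.00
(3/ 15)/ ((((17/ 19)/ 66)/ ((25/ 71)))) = 6270/ 1207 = 5.19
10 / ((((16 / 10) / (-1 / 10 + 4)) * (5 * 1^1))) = 39 / 8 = 4.88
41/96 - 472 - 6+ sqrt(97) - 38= -49495/96+ sqrt(97)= -505.72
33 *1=33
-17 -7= -24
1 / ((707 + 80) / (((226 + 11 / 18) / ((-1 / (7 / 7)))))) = -4079 / 14166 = -0.29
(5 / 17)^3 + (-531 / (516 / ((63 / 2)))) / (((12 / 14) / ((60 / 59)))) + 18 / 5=-147179327 / 4225180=-34.83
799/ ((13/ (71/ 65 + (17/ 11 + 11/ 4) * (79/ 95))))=202513741/ 706420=286.68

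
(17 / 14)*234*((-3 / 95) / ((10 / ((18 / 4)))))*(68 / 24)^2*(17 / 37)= -29315871 / 1968400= -14.89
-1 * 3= -3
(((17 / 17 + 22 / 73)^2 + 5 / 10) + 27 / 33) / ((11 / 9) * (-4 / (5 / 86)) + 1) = -0.04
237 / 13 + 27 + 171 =2811 / 13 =216.23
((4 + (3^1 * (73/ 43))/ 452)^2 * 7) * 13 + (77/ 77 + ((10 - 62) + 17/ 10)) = 1414.91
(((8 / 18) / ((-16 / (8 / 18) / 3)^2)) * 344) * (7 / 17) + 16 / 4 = 4.44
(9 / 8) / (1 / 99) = 891 / 8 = 111.38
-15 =-15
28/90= 14/45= 0.31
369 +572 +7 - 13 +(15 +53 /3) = 2903 /3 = 967.67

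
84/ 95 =0.88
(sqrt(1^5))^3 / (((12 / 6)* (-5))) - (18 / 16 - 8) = 271 / 40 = 6.78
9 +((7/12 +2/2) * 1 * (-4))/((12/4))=62/9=6.89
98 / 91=14 / 13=1.08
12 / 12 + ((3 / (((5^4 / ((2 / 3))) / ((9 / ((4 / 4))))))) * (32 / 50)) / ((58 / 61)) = 1.02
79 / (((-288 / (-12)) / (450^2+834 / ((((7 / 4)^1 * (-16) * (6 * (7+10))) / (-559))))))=7620948379 / 11424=667099.82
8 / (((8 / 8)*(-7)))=-8 / 7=-1.14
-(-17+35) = -18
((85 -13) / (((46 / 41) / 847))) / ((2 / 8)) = 5000688 / 23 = 217421.22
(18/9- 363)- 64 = -425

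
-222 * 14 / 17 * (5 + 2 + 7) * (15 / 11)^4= -2202795000 / 248897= -8850.23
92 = 92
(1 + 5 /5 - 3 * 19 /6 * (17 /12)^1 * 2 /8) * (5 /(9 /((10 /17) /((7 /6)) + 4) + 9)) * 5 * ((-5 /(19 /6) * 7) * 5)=58625 /342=171.42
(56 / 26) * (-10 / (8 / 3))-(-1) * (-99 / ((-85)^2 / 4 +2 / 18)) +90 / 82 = -243807492 / 34660457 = -7.03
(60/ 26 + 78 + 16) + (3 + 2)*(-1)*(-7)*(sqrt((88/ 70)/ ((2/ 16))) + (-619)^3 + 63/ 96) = -3453292105421/ 416 + 4*sqrt(770) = -8301182834.73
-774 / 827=-0.94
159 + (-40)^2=1759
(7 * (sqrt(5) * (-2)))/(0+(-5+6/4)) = 8.94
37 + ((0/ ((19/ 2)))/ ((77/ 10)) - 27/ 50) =1823/ 50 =36.46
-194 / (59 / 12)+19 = -1207 / 59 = -20.46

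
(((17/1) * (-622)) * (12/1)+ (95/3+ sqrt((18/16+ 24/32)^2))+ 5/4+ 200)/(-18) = 3039677/432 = 7036.29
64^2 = 4096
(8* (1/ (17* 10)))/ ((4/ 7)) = 7/ 85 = 0.08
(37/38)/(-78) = -37/2964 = -0.01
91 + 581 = 672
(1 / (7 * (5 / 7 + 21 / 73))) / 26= 73 / 13312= 0.01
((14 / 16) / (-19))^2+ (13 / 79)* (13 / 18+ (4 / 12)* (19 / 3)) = 2564605 / 5475648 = 0.47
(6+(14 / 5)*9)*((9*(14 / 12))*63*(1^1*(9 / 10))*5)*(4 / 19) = 1857492 / 95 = 19552.55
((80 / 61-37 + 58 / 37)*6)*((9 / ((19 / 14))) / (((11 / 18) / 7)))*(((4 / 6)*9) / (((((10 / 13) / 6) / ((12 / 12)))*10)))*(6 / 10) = -234077426856 / 5360375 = -43668.11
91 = 91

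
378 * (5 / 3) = 630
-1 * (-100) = 100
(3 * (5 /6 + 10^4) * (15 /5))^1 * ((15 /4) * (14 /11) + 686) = 248698905 /4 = 62174726.25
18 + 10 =28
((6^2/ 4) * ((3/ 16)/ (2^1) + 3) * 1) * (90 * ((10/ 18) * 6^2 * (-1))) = -200475/ 4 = -50118.75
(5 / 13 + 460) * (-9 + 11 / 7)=-3420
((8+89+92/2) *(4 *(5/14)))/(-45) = -286/63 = -4.54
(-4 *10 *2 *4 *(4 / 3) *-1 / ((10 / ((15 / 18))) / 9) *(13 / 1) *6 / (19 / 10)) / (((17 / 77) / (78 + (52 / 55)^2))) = 16679050752 / 3553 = 4694357.09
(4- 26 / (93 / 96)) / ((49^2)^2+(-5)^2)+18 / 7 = 1608383976 / 625483621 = 2.57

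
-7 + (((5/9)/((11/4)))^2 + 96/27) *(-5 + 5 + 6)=47627/3267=14.58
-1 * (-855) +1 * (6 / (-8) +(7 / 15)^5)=2594851603 / 3037500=854.27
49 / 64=0.77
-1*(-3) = 3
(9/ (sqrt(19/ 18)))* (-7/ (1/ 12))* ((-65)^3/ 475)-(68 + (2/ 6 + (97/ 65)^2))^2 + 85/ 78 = -1599380852933/ 321311250 + 24913980* sqrt(38)/ 361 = 420451.94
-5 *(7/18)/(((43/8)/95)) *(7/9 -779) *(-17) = -1583604400/3483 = -454666.78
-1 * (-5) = 5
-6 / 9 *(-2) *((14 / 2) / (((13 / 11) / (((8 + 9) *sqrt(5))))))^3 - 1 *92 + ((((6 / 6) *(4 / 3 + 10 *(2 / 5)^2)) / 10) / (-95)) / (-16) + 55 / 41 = -211868549 / 2337000 + 44858932580 *sqrt(5) / 6591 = 15218787.00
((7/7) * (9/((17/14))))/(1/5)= 630/17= 37.06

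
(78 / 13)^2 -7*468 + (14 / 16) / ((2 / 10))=-25885 / 8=-3235.62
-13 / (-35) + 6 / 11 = 353 / 385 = 0.92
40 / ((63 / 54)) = 240 / 7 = 34.29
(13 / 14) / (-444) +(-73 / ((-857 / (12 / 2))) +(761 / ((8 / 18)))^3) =213935737902362297 / 42616896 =5019974657.52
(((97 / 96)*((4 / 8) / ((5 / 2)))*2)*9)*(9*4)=2619 / 20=130.95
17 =17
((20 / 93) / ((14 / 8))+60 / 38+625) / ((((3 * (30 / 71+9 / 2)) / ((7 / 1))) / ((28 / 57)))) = 145.93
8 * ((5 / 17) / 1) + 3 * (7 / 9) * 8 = 1072 / 51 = 21.02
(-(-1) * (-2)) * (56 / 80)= -7 / 5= -1.40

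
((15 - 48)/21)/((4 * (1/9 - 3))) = 99/728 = 0.14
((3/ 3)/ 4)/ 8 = 1/ 32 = 0.03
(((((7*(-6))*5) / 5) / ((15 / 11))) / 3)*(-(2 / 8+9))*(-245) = -139601 / 6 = -23266.83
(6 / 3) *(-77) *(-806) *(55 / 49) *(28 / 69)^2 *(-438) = -15947451520 / 1587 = -10048803.73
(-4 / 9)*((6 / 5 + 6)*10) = -32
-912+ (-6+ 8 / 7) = -6418 / 7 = -916.86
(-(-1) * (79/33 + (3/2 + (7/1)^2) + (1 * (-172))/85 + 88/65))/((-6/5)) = -3808715/87516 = -43.52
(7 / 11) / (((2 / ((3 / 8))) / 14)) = 1.67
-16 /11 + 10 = 94 /11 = 8.55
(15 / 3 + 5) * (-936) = -9360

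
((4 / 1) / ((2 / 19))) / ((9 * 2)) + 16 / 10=167 / 45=3.71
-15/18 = -5/6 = -0.83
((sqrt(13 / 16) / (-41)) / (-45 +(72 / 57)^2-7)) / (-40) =-361 * sqrt(13) / 119365760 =-0.00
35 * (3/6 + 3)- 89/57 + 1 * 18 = 15839/114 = 138.94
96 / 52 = 24 / 13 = 1.85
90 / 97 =0.93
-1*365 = -365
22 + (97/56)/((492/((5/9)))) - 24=-495451/247968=-2.00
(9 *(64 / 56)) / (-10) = -36 / 35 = -1.03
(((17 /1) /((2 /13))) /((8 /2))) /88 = 221 /704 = 0.31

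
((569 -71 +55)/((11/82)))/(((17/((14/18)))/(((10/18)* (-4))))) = -6348440/15147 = -419.12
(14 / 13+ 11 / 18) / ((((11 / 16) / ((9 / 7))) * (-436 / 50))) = -39500 / 109109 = -0.36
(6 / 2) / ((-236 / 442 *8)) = -663 / 944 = -0.70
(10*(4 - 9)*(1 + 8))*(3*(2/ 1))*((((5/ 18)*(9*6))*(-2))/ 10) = 8100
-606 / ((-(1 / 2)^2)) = 2424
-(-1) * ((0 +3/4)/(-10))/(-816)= 1/10880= 0.00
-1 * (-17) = 17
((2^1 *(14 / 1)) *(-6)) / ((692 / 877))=-36834 / 173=-212.91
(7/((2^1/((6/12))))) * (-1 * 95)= -665/4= -166.25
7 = 7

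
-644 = -644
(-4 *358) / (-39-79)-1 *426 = -413.86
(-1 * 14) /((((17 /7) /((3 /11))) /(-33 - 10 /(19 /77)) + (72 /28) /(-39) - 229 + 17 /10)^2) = -1682909537400 /6220797589553089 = -0.00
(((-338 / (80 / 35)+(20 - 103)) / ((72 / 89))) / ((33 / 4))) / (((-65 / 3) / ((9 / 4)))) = 164383 / 45760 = 3.59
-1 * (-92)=92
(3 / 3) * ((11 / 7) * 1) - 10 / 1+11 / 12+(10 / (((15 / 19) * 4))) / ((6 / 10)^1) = -563 / 252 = -2.23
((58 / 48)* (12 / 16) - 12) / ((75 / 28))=-497 / 120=-4.14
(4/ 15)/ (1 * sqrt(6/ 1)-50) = -20/ 3741-2 * sqrt(6)/ 18705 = -0.01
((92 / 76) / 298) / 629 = 0.00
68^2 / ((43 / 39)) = 180336 / 43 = 4193.86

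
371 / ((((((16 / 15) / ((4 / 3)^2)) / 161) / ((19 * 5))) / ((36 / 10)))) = 34046670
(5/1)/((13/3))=15/13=1.15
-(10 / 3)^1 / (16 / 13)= -65 / 24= -2.71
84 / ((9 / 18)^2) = 336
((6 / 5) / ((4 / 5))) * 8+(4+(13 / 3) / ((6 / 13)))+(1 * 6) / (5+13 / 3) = 1640 / 63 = 26.03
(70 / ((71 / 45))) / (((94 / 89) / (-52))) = -7289100 / 3337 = -2184.33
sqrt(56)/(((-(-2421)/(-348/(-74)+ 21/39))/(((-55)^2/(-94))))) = -7626025 *sqrt(14)/54731547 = -0.52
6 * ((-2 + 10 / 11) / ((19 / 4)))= -288 / 209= -1.38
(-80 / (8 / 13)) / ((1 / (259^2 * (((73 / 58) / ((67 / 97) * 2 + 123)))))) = -6175007293 / 69977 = -88243.38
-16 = -16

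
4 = 4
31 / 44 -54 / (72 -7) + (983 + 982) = 5619539 / 2860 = 1964.87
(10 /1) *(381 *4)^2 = 23225760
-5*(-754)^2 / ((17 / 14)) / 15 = -7959224 / 51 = -156063.22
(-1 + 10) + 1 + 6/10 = 53/5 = 10.60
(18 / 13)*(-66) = -1188 / 13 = -91.38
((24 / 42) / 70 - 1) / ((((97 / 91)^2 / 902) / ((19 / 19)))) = -787.38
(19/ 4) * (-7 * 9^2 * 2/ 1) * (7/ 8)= -4713.19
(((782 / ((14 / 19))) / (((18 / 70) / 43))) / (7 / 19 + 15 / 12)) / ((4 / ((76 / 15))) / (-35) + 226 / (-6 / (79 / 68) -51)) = -7959411730340 / 293710839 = -27099.48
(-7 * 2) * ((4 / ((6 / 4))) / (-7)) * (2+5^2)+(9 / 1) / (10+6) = 2313 / 16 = 144.56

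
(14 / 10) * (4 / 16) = 0.35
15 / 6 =2.50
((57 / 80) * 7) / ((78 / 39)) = 399 / 160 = 2.49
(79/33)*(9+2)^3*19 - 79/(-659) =119688476/1977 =60540.45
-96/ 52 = -24/ 13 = -1.85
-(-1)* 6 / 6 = 1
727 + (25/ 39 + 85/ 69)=217933/ 299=728.87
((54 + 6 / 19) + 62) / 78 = 85 / 57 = 1.49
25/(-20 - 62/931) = -23275/18682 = -1.25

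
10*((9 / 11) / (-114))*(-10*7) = 1050 / 209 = 5.02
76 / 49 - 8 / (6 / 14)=-2516 / 147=-17.12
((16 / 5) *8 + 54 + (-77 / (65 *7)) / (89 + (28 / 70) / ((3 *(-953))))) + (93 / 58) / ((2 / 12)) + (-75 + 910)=2216458637363 / 2398196905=924.22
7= 7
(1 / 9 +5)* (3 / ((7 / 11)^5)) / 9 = 7408346 / 453789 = 16.33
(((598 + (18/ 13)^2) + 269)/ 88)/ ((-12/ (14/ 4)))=-342643/ 118976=-2.88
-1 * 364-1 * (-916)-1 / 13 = 7175 / 13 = 551.92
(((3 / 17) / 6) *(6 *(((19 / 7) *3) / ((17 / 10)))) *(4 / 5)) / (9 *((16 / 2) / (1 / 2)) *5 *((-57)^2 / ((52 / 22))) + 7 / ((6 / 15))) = 35568 / 52056918305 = 0.00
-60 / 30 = -2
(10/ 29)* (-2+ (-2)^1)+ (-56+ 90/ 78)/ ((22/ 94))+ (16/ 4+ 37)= -807512/ 4147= -194.72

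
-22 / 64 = -11 / 32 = -0.34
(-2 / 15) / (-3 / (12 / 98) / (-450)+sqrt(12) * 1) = 5880 / 9717599 - 216000 * sqrt(3) / 9717599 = -0.04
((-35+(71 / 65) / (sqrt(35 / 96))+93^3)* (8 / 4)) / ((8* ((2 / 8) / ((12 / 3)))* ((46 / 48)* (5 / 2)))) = 1342871.06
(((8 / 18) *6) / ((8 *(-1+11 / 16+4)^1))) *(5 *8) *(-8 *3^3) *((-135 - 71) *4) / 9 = 4218880 / 59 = 71506.44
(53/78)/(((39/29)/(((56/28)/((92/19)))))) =29203/139932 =0.21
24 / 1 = 24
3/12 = 1/4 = 0.25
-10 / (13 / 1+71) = -5 / 42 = -0.12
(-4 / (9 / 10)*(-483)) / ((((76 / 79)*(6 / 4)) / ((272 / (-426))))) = -34595680 / 36423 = -949.83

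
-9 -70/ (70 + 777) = -1099/ 121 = -9.08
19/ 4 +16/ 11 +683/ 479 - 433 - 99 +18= -10672245/ 21076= -506.37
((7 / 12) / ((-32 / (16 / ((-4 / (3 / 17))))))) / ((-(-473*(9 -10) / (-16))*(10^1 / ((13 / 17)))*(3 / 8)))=182 / 2050455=0.00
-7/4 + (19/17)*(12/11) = -397/748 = -0.53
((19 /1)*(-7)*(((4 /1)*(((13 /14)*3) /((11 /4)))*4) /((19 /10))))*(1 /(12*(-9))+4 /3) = -13520 /9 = -1502.22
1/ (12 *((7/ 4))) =1/ 21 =0.05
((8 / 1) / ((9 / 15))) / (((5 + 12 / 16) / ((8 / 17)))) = 1280 / 1173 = 1.09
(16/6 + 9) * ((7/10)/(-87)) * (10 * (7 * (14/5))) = -4802/261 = -18.40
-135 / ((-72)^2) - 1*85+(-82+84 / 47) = -1491115 / 9024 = -165.24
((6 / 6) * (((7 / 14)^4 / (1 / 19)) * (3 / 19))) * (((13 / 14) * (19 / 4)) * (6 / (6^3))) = 247 / 10752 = 0.02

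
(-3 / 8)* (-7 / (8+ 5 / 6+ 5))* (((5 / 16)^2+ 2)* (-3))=-1.19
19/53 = 0.36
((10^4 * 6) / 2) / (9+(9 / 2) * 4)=10000 / 9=1111.11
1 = 1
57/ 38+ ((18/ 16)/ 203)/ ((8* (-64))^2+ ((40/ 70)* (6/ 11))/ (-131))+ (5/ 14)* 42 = 10122175630281/ 613465188928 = 16.50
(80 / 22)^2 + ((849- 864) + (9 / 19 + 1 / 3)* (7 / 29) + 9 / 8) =-731347 / 1600104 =-0.46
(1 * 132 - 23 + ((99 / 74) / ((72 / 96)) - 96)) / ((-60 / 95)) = -10393 / 444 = -23.41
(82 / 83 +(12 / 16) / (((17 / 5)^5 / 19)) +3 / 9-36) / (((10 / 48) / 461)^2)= -99964793513743248 / 589240655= -169650197.53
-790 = -790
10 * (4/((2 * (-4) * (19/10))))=-50/19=-2.63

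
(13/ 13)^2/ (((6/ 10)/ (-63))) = -105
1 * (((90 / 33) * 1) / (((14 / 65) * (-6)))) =-325 / 154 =-2.11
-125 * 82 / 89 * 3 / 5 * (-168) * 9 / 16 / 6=193725 / 178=1088.34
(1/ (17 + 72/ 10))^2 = 25/ 14641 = 0.00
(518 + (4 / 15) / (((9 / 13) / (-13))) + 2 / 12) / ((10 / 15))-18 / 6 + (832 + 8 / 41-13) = 11704193 / 7380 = 1585.93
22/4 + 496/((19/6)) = 6161/38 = 162.13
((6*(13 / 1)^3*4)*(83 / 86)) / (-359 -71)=-1094106 / 9245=-118.35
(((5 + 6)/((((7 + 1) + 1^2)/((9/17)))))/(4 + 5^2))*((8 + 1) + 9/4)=495/1972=0.25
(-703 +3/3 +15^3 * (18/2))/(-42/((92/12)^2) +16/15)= 235455255/2794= 84271.74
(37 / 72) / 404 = 37 / 29088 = 0.00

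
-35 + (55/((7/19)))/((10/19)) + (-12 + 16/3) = 10163/42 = 241.98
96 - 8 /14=668 /7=95.43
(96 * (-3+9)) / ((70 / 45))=2592 / 7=370.29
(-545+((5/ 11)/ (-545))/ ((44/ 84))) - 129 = -674.00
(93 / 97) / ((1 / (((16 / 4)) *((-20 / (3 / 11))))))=-27280 / 97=-281.24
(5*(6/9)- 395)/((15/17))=-3995/9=-443.89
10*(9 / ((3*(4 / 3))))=45 / 2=22.50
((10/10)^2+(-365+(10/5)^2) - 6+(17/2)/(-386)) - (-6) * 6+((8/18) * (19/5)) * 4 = -11230277/34740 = -323.27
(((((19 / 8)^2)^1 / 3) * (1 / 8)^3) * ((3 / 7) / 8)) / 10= 361 / 18350080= 0.00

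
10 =10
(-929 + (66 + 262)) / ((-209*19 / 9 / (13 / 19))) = 70317 / 75449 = 0.93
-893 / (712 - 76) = -893 / 636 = -1.40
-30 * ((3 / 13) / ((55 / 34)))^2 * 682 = -3870288 / 9295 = -416.38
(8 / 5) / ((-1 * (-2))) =4 / 5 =0.80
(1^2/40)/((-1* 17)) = -1/680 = -0.00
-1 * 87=-87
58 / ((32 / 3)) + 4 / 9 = 847 / 144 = 5.88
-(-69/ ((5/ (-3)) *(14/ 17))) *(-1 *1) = 3519/ 70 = 50.27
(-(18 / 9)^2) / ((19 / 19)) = -4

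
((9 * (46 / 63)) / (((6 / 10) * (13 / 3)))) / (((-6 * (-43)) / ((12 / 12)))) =115 / 11739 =0.01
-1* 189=-189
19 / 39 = 0.49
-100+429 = 329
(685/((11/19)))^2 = 169390225/121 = 1399919.21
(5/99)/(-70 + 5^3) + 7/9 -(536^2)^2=-89884961868976/1089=-82538991615.22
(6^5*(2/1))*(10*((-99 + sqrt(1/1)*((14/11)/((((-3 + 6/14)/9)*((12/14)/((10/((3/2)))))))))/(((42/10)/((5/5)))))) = -4948737.66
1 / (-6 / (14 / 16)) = -7 / 48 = -0.15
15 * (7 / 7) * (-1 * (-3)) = 45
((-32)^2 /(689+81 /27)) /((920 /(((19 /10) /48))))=19 /298425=0.00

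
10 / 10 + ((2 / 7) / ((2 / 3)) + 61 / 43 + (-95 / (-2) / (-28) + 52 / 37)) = 227743 / 89096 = 2.56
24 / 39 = 8 / 13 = 0.62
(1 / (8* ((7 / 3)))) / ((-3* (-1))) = 1 / 56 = 0.02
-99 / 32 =-3.09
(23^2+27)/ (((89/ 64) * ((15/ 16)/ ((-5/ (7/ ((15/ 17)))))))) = -2846720/ 10591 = -268.79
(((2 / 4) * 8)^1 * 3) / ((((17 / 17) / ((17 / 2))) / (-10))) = -1020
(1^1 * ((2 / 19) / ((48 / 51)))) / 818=17 / 124336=0.00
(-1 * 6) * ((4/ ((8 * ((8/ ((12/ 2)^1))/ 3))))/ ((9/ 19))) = -57/ 4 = -14.25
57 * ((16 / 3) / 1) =304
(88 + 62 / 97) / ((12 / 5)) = 36.93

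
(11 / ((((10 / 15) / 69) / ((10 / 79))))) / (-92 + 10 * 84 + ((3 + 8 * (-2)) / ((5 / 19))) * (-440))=1035 / 161476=0.01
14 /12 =7 /6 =1.17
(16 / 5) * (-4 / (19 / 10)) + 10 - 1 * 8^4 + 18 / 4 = -155353 / 38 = -4088.24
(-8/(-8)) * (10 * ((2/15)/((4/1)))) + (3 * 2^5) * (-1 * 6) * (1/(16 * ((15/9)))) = -319/15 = -21.27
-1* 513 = -513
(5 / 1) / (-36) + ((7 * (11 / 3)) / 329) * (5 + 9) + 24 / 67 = 148679 / 113364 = 1.31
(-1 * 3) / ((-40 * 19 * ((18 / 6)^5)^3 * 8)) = 1 / 29080451520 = 0.00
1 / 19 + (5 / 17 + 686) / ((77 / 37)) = 8203210 / 24871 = 329.83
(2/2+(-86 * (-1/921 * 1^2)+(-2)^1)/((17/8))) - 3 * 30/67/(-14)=0.20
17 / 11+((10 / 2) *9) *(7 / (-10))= -659 / 22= -29.95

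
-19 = -19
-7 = -7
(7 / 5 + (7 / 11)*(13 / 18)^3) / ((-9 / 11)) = -2.00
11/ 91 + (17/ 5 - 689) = -311893/ 455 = -685.48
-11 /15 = -0.73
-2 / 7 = -0.29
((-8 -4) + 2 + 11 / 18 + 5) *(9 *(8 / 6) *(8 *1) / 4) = -316 / 3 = -105.33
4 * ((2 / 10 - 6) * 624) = -72384 / 5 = -14476.80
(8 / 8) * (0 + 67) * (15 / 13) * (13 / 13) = 1005 / 13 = 77.31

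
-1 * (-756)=756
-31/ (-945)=31/ 945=0.03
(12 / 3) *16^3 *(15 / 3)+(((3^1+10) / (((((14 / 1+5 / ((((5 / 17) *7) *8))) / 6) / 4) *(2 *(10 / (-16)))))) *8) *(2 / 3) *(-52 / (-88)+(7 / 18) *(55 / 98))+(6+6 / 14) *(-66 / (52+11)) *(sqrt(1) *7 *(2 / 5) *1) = 227104743748 / 2775465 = 81825.84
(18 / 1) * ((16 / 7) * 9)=370.29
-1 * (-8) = 8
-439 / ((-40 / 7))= 3073 / 40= 76.82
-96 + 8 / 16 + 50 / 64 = -3031 / 32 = -94.72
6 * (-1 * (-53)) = 318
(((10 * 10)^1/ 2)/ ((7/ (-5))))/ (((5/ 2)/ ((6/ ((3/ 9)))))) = -257.14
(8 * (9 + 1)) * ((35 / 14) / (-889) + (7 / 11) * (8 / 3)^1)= 3976120 / 29337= 135.53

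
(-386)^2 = 148996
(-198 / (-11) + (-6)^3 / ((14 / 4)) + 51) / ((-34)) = -3 / 14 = -0.21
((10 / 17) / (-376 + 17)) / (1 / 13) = -130 / 6103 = -0.02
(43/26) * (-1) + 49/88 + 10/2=4465/1144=3.90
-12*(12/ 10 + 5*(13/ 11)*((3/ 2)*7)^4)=-189622143/ 220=-861918.83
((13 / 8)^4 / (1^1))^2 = 815730721 / 16777216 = 48.62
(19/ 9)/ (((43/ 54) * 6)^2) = 171/ 1849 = 0.09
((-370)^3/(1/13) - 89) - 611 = -658489700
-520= -520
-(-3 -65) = 68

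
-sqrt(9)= -3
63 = 63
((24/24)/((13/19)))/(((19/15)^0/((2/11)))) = 38/143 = 0.27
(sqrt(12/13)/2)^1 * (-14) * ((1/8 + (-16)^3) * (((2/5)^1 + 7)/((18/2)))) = 8486653 * sqrt(39)/2340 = 22649.20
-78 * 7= -546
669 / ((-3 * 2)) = -223 / 2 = -111.50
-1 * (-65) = 65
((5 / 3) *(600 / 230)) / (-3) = -100 / 69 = -1.45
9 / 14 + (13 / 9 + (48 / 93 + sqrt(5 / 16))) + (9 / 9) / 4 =sqrt(5) / 4 + 22291 / 7812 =3.41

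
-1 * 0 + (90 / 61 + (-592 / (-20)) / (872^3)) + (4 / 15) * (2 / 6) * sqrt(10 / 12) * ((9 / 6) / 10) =sqrt(30) / 450 + 74593672657 / 50557932160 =1.49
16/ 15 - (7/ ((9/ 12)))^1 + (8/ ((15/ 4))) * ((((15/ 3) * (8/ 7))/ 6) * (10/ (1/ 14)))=12428/ 45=276.18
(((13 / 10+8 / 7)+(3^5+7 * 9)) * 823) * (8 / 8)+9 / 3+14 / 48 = 213235481 / 840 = 253851.76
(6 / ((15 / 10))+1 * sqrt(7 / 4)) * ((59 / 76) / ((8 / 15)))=885 * sqrt(7) / 1216+885 / 152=7.75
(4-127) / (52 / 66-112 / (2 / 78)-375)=4059 / 156493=0.03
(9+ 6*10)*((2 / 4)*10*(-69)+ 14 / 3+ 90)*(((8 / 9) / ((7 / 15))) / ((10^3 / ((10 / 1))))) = -329.01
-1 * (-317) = 317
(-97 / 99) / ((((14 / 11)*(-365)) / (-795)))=-5141 / 3066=-1.68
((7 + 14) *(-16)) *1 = -336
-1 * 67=-67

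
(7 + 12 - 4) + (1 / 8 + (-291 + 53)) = -1783 / 8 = -222.88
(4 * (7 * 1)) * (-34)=-952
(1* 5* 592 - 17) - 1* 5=2938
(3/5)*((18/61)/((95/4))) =216/28975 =0.01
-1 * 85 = -85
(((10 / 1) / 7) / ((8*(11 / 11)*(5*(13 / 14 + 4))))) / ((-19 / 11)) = -11 / 2622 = -0.00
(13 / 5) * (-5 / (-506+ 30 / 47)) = 611 / 23752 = 0.03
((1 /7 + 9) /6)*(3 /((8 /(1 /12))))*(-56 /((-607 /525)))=2.31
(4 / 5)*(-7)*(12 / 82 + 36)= -41496 / 205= -202.42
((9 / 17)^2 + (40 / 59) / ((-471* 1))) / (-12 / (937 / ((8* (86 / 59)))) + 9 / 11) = 23080970143 / 55363816989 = 0.42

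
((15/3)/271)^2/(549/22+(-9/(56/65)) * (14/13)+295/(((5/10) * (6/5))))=3300/4899175669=0.00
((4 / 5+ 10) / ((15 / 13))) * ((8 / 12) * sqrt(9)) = 468 / 25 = 18.72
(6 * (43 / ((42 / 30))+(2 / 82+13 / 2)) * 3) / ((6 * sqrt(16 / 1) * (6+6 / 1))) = 21375 / 9184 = 2.33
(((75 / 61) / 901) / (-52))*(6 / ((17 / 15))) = -3375 / 24292762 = -0.00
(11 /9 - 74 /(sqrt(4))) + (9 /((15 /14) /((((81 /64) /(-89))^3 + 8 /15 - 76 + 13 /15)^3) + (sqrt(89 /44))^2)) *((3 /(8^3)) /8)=-67275995377966474793300618194575760769181740209621 /1880556257135128524040532177938955806816839330816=-35.77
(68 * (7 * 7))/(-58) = -1666/29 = -57.45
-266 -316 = -582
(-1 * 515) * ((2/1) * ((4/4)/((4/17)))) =-8755/2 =-4377.50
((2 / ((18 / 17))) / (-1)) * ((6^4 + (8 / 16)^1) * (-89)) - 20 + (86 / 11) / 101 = 4358286787 / 19998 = 217936.13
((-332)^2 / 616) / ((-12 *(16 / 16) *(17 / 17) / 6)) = -6889 / 77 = -89.47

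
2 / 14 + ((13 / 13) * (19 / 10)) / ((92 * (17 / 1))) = 15773 / 109480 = 0.14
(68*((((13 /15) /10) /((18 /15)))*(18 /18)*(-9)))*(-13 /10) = 2873 /50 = 57.46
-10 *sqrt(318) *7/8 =-35 *sqrt(318)/4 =-156.03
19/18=1.06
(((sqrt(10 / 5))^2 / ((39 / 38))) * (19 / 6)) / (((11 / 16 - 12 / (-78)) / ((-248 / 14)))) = -1432448 / 11025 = -129.93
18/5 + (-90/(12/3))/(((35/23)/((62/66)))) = -7923/770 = -10.29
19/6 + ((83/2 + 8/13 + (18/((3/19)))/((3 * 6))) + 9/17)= 11524/221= 52.14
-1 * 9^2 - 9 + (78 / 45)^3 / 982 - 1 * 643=-1214663837 / 1657125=-732.99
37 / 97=0.38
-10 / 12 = -5 / 6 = -0.83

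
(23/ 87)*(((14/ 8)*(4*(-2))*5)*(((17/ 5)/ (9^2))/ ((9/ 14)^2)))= -1072904/ 570807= -1.88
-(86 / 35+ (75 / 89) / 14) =-15683 / 6230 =-2.52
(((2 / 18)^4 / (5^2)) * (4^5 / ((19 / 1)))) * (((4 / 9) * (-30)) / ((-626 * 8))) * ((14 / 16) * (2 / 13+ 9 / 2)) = 27104 / 7608562065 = 0.00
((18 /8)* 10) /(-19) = -45 /38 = -1.18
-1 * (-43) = 43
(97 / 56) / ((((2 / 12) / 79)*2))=22989 / 56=410.52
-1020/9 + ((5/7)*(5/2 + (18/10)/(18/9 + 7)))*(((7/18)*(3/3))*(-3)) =-115.58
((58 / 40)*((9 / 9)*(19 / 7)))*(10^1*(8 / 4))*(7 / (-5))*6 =-3306 / 5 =-661.20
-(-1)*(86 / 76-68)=-2541 / 38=-66.87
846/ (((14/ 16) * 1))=6768/ 7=966.86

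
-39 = -39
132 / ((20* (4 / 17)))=561 / 20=28.05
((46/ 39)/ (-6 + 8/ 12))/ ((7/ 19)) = -437/ 728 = -0.60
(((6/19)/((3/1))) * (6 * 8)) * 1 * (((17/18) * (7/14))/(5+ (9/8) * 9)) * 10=10880/6897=1.58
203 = 203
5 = 5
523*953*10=4984190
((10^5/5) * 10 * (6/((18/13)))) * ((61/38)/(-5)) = -15860000/57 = -278245.61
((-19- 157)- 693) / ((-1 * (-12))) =-72.42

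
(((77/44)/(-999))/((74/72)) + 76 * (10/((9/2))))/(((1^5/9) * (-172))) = -2080859/235468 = -8.84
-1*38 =-38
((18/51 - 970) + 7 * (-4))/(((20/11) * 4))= -2332/17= -137.18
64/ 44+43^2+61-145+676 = 2442.45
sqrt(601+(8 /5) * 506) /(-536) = -sqrt(35265) /2680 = -0.07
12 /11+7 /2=101 /22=4.59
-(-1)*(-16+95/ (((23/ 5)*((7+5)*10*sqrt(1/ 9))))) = -2849/ 184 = -15.48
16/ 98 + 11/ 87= 0.29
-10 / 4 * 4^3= -160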